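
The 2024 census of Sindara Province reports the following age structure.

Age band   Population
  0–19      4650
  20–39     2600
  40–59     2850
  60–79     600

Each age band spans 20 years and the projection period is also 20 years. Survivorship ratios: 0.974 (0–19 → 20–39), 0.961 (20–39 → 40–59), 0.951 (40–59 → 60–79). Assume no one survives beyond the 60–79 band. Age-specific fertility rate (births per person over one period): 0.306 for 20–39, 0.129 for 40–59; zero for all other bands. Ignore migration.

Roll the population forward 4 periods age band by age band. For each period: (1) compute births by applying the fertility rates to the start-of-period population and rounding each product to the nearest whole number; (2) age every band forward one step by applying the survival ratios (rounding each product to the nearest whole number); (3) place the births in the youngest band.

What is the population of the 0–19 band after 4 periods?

Let group 1 be 0–19 through group 4 = 60–79.
After projecting period 1:
Births: 2600 × 0.306 = 796 ; 2850 × 0.129 = 368 ⇒ total 1164
Group 2: 4650 × 0.974 = 4529
Group 3: 2600 × 0.961 = 2499
Group 4: 2850 × 0.951 = 2710
End of period: [1164, 4529, 2499, 2710]
After projecting period 2:
Births: 4529 × 0.306 = 1386 ; 2499 × 0.129 = 322 ⇒ total 1708
Group 2: 1164 × 0.974 = 1134
Group 3: 4529 × 0.961 = 4352
Group 4: 2499 × 0.951 = 2377
End of period: [1708, 1134, 4352, 2377]
After projecting period 3:
Births: 1134 × 0.306 = 347 ; 4352 × 0.129 = 561 ⇒ total 908
Group 2: 1708 × 0.974 = 1664
Group 3: 1134 × 0.961 = 1090
Group 4: 4352 × 0.951 = 4139
End of period: [908, 1664, 1090, 4139]
After projecting period 4:
Births: 1664 × 0.306 = 509 ; 1090 × 0.129 = 141 ⇒ total 650
Group 2: 908 × 0.974 = 884
Group 3: 1664 × 0.961 = 1599
Group 4: 1090 × 0.951 = 1037
End of period: [650, 884, 1599, 1037]

650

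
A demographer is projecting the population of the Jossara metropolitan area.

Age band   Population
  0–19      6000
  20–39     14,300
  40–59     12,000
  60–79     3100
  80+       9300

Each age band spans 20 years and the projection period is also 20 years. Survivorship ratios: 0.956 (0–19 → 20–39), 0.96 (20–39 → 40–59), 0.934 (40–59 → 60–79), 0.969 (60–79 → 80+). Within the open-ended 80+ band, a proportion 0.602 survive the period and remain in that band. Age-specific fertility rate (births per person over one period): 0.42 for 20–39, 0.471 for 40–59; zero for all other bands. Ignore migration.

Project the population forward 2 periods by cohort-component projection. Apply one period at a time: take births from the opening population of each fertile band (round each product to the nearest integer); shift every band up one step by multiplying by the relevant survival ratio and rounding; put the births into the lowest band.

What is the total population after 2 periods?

54389

Numbering the bands 1..5 from youngest to oldest:
After projecting period 1:
Births: 14300 * 0.42 = 6006, 12000 * 0.471 = 5652 → total 11658
Band 2: 6000 * 0.956 = 5736
Band 3: 14300 * 0.96 = 13728
Band 4: 12000 * 0.934 = 11208
Band 5: 3100 * 0.969 + 9300 * 0.602 = 3004 + 5599 = 8603
→ [11658, 5736, 13728, 11208, 8603]
After projecting period 2:
Births: 5736 * 0.42 = 2409, 13728 * 0.471 = 6466 → total 8875
Band 2: 11658 * 0.956 = 11145
Band 3: 5736 * 0.96 = 5507
Band 4: 13728 * 0.934 = 12822
Band 5: 11208 * 0.969 + 8603 * 0.602 = 10861 + 5179 = 16040
→ [8875, 11145, 5507, 12822, 16040]
Total after period 2: 8875 + 11145 + 5507 + 12822 + 16040 = 54389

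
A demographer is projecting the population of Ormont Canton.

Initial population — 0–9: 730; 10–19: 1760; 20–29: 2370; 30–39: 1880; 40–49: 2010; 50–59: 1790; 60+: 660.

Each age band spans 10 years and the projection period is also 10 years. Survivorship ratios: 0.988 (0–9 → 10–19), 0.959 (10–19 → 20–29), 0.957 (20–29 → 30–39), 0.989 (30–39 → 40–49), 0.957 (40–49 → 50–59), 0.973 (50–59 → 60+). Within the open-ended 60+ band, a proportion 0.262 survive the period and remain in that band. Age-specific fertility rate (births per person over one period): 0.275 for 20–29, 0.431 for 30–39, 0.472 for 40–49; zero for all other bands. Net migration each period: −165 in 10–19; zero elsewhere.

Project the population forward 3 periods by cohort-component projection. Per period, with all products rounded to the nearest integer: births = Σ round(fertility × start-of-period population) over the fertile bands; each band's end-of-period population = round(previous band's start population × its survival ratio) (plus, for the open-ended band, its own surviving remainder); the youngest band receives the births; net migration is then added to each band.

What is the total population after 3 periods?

Let band 1 be 0–9 through band 7 = 60+.
Period 1:
Births: 2370 × 0.275 = 652  |  1880 × 0.431 = 810  |  2010 × 0.472 = 949 ⇒ total 2411
Band 2: 730 × 0.988 = 721
Band 3: 1760 × 0.959 = 1688
Band 4: 2370 × 0.957 = 2268
Band 5: 1880 × 0.989 = 1859
Band 6: 2010 × 0.957 = 1924
Band 7: 1790 × 0.973 + 660 × 0.262 = 1742 + 173 = 1915
Net migration: Band 2 − 165 → 556
→ [2411, 556, 1688, 2268, 1859, 1924, 1915]
Period 2:
Births: 1688 × 0.275 = 464  |  2268 × 0.431 = 978  |  1859 × 0.472 = 877 ⇒ total 2319
Band 2: 2411 × 0.988 = 2382
Band 3: 556 × 0.959 = 533
Band 4: 1688 × 0.957 = 1615
Band 5: 2268 × 0.989 = 2243
Band 6: 1859 × 0.957 = 1779
Band 7: 1924 × 0.973 + 1915 × 0.262 = 1872 + 502 = 2374
Net migration: Band 2 − 165 → 2217
→ [2319, 2217, 533, 1615, 2243, 1779, 2374]
Period 3:
Births: 533 × 0.275 = 147  |  1615 × 0.431 = 696  |  2243 × 0.472 = 1059 ⇒ total 1902
Band 2: 2319 × 0.988 = 2291
Band 3: 2217 × 0.959 = 2126
Band 4: 533 × 0.957 = 510
Band 5: 1615 × 0.989 = 1597
Band 6: 2243 × 0.957 = 2147
Band 7: 1779 × 0.973 + 2374 × 0.262 = 1731 + 622 = 2353
Net migration: Band 2 − 165 → 2126
→ [1902, 2126, 2126, 510, 1597, 2147, 2353]
Total after period 3: 1902 + 2126 + 2126 + 510 + 1597 + 2147 + 2353 = 12761

12761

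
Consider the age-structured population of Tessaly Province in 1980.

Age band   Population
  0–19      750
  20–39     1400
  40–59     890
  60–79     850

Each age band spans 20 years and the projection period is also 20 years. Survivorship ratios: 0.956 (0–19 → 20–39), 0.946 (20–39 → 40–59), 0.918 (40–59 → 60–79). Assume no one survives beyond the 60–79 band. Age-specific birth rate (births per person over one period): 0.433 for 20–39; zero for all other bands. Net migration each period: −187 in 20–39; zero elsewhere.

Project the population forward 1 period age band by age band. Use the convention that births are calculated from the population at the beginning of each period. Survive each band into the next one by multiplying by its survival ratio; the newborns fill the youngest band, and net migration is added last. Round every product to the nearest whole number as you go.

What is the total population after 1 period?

3277

Call the bands 1 to 4, youngest first.
[period 1]
Births: 1400 * 0.433 = 606
Band 2: 750 * 0.956 = 717
Band 3: 1400 * 0.946 = 1324
Band 4: 890 * 0.918 = 817
Net migration: Band 2 − 187 → 530
Giving 606 / 530 / 1324 / 817.
Total after period 1: 606 + 530 + 1324 + 817 = 3277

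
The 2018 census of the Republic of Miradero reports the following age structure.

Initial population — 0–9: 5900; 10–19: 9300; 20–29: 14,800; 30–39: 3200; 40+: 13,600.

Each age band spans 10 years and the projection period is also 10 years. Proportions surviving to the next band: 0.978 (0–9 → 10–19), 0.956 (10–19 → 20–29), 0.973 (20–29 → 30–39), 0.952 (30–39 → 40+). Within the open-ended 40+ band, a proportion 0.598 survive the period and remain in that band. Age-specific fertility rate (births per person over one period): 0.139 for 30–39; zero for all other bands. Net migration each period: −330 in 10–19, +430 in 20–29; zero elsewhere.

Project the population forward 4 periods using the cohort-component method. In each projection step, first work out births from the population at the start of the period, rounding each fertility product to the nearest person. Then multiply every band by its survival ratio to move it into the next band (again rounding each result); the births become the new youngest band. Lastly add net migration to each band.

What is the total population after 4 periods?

21839

Period 1.
Births: 3200 × 0.139 = 445
10–19: 5900 × 0.978 = 5770
20–29: 9300 × 0.956 = 8891
30–39: 14800 × 0.973 = 14400
40+: 3200 × 0.952 + 13600 × 0.598 = 3046 + 8133 = 11179
Net migration: 10–19 − 330 → 5440; 20–29 + 430 → 9321
End of period: [445, 5440, 9321, 14400, 11179]
Period 2.
Births: 14400 × 0.139 = 2002
10–19: 445 × 0.978 = 435
20–29: 5440 × 0.956 = 5201
30–39: 9321 × 0.973 = 9069
40+: 14400 × 0.952 + 11179 × 0.598 = 13709 + 6685 = 20394
Net migration: 10–19 − 330 → 105; 20–29 + 430 → 5631
End of period: [2002, 105, 5631, 9069, 20394]
Period 3.
Births: 9069 × 0.139 = 1261
10–19: 2002 × 0.978 = 1958
20–29: 105 × 0.956 = 100
30–39: 5631 × 0.973 = 5479
40+: 9069 × 0.952 + 20394 × 0.598 = 8634 + 12196 = 20830
Net migration: 10–19 − 330 → 1628; 20–29 + 430 → 530
End of period: [1261, 1628, 530, 5479, 20830]
Period 4.
Births: 5479 × 0.139 = 762
10–19: 1261 × 0.978 = 1233
20–29: 1628 × 0.956 = 1556
30–39: 530 × 0.973 = 516
40+: 5479 × 0.952 + 20830 × 0.598 = 5216 + 12456 = 17672
Net migration: 10–19 − 330 → 903; 20–29 + 430 → 1986
End of period: [762, 903, 1986, 516, 17672]
Total after period 4: 762 + 903 + 1986 + 516 + 17672 = 21839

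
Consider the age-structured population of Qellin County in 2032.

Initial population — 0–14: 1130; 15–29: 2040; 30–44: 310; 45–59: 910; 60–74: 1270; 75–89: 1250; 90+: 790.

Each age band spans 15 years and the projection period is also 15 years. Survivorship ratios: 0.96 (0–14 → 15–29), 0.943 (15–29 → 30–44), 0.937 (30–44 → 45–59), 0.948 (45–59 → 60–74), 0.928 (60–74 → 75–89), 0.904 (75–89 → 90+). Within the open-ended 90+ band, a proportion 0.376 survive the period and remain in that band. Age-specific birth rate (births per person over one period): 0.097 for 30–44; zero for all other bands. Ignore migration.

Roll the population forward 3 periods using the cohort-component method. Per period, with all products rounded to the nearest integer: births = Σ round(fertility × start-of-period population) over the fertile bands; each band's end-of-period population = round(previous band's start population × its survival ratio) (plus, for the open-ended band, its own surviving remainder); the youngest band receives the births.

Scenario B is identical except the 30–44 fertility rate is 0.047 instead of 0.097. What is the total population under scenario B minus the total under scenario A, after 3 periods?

(Groups numbered youngest = 1 to oldest = 7.)
Period 1.
Births: 310 * 0.097 = 30
Group 2: 1130 * 0.96 = 1085
Group 3: 2040 * 0.943 = 1924
Group 4: 310 * 0.937 = 290
Group 5: 910 * 0.948 = 863
Group 6: 1270 * 0.928 = 1179
Group 7: 1250 * 0.904 + 790 * 0.376 = 1130 + 297 = 1427
→ [30, 1085, 1924, 290, 863, 1179, 1427]
Period 2.
Births: 1924 * 0.097 = 187
Group 2: 30 * 0.96 = 29
Group 3: 1085 * 0.943 = 1023
Group 4: 1924 * 0.937 = 1803
Group 5: 290 * 0.948 = 275
Group 6: 863 * 0.928 = 801
Group 7: 1179 * 0.904 + 1427 * 0.376 = 1066 + 537 = 1603
→ [187, 29, 1023, 1803, 275, 801, 1603]
Period 3.
Births: 1023 * 0.097 = 99
Group 2: 187 * 0.96 = 180
Group 3: 29 * 0.943 = 27
Group 4: 1023 * 0.937 = 959
Group 5: 1803 * 0.948 = 1709
Group 6: 275 * 0.928 = 255
Group 7: 801 * 0.904 + 1603 * 0.376 = 724 + 603 = 1327
→ [99, 180, 27, 959, 1709, 255, 1327]
Scenario A total after 3 periods: 4556
Scenario B projection —
Period 1.
Births: 310 * 0.047 = 15
Group 2: 1130 * 0.96 = 1085
Group 3: 2040 * 0.943 = 1924
Group 4: 310 * 0.937 = 290
Group 5: 910 * 0.948 = 863
Group 6: 1270 * 0.928 = 1179
Group 7: 1250 * 0.904 + 790 * 0.376 = 1130 + 297 = 1427
→ [15, 1085, 1924, 290, 863, 1179, 1427]
Period 2.
Births: 1924 * 0.047 = 90
Group 2: 15 * 0.96 = 14
Group 3: 1085 * 0.943 = 1023
Group 4: 1924 * 0.937 = 1803
Group 5: 290 * 0.948 = 275
Group 6: 863 * 0.928 = 801
Group 7: 1179 * 0.904 + 1427 * 0.376 = 1066 + 537 = 1603
→ [90, 14, 1023, 1803, 275, 801, 1603]
Period 3.
Births: 1023 * 0.047 = 48
Group 2: 90 * 0.96 = 86
Group 3: 14 * 0.943 = 13
Group 4: 1023 * 0.937 = 959
Group 5: 1803 * 0.948 = 1709
Group 6: 275 * 0.928 = 255
Group 7: 801 * 0.904 + 1603 * 0.376 = 724 + 603 = 1327
→ [48, 86, 13, 959, 1709, 255, 1327]
Scenario B total after 3 periods: 4397
Difference B − A = 4397 − 4556 = -159

-159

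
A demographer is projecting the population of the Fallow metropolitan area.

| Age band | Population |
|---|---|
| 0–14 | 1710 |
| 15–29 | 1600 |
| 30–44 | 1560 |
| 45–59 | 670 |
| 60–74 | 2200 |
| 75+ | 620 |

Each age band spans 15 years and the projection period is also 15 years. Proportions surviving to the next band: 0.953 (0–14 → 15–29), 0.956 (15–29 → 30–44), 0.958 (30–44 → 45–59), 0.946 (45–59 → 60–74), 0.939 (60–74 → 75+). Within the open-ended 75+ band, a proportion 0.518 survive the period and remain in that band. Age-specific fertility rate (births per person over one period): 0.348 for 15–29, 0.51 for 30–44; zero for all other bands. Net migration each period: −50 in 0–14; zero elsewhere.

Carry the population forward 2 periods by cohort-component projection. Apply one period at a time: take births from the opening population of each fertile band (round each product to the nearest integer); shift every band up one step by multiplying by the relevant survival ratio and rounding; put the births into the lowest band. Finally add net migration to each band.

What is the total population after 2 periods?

Period 1:
Births: 1600 × 0.348 = 557 ; 1560 × 0.51 = 796 → 1353
15–29: 1710 × 0.953 = 1630
30–44: 1600 × 0.956 = 1530
45–59: 1560 × 0.958 = 1494
60–74: 670 × 0.946 = 634
75+: 2200 × 0.939 + 620 × 0.518 = 2066 + 321 = 2387
Net migration: 0–14 − 50 → 1303
→ [1303, 1630, 1530, 1494, 634, 2387]
Period 2:
Births: 1630 × 0.348 = 567 ; 1530 × 0.51 = 780 → 1347
15–29: 1303 × 0.953 = 1242
30–44: 1630 × 0.956 = 1558
45–59: 1530 × 0.958 = 1466
60–74: 1494 × 0.946 = 1413
75+: 634 × 0.939 + 2387 × 0.518 = 595 + 1236 = 1831
Net migration: 0–14 − 50 → 1297
→ [1297, 1242, 1558, 1466, 1413, 1831]
Total after period 2: 1297 + 1242 + 1558 + 1466 + 1413 + 1831 = 8807

8807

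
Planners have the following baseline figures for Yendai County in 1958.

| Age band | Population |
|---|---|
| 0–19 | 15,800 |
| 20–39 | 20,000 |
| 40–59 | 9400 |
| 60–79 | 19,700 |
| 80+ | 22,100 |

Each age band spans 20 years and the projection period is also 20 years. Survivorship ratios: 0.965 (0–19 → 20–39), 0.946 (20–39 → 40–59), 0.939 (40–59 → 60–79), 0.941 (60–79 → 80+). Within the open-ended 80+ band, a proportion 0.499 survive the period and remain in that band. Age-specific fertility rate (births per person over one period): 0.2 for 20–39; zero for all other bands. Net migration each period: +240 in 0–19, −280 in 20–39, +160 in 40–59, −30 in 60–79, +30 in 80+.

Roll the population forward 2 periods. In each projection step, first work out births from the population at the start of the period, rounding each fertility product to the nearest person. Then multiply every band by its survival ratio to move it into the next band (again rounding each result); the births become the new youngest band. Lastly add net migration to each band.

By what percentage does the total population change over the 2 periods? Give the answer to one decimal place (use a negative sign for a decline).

Let group 1 be 0–19 through group 5 = 80+.
Period 1:
Births: 20000 × 0.2 = 4000
Group 2: 15800 × 0.965 = 15247
Group 3: 20000 × 0.946 = 18920
Group 4: 9400 × 0.939 = 8827
Group 5: 19700 × 0.941 + 22100 × 0.499 = 18538 + 11028 = 29566
Net migration: Group 1 + 240 → 4240; Group 2 − 280 → 14967; Group 3 + 160 → 19080; Group 4 − 30 → 8797; Group 5 + 30 → 29596
End of period: [4240, 14967, 19080, 8797, 29596]
Period 2:
Births: 14967 × 0.2 = 2993
Group 2: 4240 × 0.965 = 4092
Group 3: 14967 × 0.946 = 14159
Group 4: 19080 × 0.939 = 17916
Group 5: 8797 × 0.941 + 29596 × 0.499 = 8278 + 14768 = 23046
Net migration: Group 1 + 240 → 3233; Group 2 − 280 → 3812; Group 3 + 160 → 14319; Group 4 − 30 → 17886; Group 5 + 30 → 23076
End of period: [3233, 3812, 14319, 17886, 23076]
Total: 87000 → 62326; change = -24674; percentage change = -28.4%

-28.4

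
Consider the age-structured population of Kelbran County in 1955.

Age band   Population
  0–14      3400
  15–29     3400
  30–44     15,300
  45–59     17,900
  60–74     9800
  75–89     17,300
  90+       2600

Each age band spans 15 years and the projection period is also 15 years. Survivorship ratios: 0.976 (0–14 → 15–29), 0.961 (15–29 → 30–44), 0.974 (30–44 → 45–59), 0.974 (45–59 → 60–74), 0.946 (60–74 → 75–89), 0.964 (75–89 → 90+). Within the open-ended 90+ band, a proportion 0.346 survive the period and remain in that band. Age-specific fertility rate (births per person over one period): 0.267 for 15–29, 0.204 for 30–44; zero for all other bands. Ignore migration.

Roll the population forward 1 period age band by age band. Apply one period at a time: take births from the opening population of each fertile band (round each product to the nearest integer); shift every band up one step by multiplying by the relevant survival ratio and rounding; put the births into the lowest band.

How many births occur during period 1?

4029

(Bands numbered youngest = 1 to oldest = 7.)
— Period 1 —
Births: 3400 × 0.267 = 908  |  15300 × 0.204 = 3121 ⇒ total 4029
Band 2: 3400 × 0.976 = 3318
Band 3: 3400 × 0.961 = 3267
Band 4: 15300 × 0.974 = 14902
Band 5: 17900 × 0.974 = 17435
Band 6: 9800 × 0.946 = 9271
Band 7: 17300 × 0.964 + 2600 × 0.346 = 16677 + 900 = 17577
Giving 4029 / 3318 / 3267 / 14902 / 17435 / 9271 / 17577.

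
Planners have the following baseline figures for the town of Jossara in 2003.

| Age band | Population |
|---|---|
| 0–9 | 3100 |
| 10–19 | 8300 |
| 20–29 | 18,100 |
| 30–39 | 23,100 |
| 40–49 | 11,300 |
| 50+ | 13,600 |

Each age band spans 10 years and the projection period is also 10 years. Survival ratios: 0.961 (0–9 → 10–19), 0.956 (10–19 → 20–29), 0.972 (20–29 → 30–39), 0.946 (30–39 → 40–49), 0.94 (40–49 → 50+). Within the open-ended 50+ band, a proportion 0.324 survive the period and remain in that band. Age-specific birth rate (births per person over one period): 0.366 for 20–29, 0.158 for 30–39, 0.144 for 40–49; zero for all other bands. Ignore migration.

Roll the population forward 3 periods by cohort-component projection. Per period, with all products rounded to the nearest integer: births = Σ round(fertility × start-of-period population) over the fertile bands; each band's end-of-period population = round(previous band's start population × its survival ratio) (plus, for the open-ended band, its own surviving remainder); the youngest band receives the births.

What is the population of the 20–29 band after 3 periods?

10935

Call the groups 1 to 6, youngest first.
Period 1.
Births: 18100 × 0.366 = 6625  |  23100 × 0.158 = 3650  |  11300 × 0.144 = 1627 ⇒ total 11902
Group 2: 3100 × 0.961 = 2979
Group 3: 8300 × 0.956 = 7935
Group 4: 18100 × 0.972 = 17593
Group 5: 23100 × 0.946 = 21853
Group 6: 11300 × 0.94 + 13600 × 0.324 = 10622 + 4406 = 15028
Population now: 0–9=11902, 10–19=2979, 20–29=7935, 30–39=17593, 40–49=21853, 50+=15028
Period 2.
Births: 7935 × 0.366 = 2904  |  17593 × 0.158 = 2780  |  21853 × 0.144 = 3147 ⇒ total 8831
Group 2: 11902 × 0.961 = 11438
Group 3: 2979 × 0.956 = 2848
Group 4: 7935 × 0.972 = 7713
Group 5: 17593 × 0.946 = 16643
Group 6: 21853 × 0.94 + 15028 × 0.324 = 20542 + 4869 = 25411
Population now: 0–9=8831, 10–19=11438, 20–29=2848, 30–39=7713, 40–49=16643, 50+=25411
Period 3.
Births: 2848 × 0.366 = 1042  |  7713 × 0.158 = 1219  |  16643 × 0.144 = 2397 ⇒ total 4658
Group 2: 8831 × 0.961 = 8487
Group 3: 11438 × 0.956 = 10935
Group 4: 2848 × 0.972 = 2768
Group 5: 7713 × 0.946 = 7296
Group 6: 16643 × 0.94 + 25411 × 0.324 = 15644 + 8233 = 23877
Population now: 0–9=4658, 10–19=8487, 20–29=10935, 30–39=2768, 40–49=7296, 50+=23877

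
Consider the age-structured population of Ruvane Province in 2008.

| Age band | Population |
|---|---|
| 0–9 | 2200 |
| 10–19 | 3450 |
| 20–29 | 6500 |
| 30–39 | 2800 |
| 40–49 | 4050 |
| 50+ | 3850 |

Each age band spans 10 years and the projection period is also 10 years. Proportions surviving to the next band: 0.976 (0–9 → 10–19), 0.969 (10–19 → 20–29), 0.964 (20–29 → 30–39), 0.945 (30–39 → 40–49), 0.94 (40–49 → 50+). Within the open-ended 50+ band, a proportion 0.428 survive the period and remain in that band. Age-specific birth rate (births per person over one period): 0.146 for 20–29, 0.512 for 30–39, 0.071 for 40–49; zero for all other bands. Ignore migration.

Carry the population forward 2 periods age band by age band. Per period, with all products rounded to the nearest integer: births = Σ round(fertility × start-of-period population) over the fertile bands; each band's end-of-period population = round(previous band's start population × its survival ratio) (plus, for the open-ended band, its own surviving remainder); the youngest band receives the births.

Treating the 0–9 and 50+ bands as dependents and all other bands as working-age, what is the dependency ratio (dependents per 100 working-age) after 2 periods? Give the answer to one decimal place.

Period 1:
Births: 6500 × 0.146 = 949 ; 2800 × 0.512 = 1434 ; 4050 × 0.071 = 288 — total 2671
10–19: 2200 × 0.976 = 2147
20–29: 3450 × 0.969 = 3343
30–39: 6500 × 0.964 = 6266
40–49: 2800 × 0.945 = 2646
50+: 4050 × 0.94 + 3850 × 0.428 = 3807 + 1648 = 5455
Giving 2671 / 2147 / 3343 / 6266 / 2646 / 5455.
Period 2:
Births: 3343 × 0.146 = 488 ; 6266 × 0.512 = 3208 ; 2646 × 0.071 = 188 — total 3884
10–19: 2671 × 0.976 = 2607
20–29: 2147 × 0.969 = 2080
30–39: 3343 × 0.964 = 3223
40–49: 6266 × 0.945 = 5921
50+: 2646 × 0.94 + 5455 × 0.428 = 2487 + 2335 = 4822
Giving 3884 / 2607 / 2080 / 3223 / 5921 / 4822.
Dependents (band 0–9 + band 50+) = 3884 + 4822 = 8706; working-age = 13831; ratio = 8706/13831 × 100 = 62.9

62.9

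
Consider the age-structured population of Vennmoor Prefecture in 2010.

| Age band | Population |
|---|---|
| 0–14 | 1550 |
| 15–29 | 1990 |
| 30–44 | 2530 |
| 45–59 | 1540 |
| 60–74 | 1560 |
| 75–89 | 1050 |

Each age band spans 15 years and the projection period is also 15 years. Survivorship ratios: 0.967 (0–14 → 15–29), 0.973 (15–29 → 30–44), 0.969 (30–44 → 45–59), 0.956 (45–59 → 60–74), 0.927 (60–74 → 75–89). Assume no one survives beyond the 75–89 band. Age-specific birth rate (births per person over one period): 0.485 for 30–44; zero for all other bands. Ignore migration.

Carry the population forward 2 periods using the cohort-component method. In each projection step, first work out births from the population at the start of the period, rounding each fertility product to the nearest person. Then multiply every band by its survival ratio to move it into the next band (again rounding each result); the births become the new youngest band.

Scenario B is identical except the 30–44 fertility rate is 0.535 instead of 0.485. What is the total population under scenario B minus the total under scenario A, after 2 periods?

219

— Period 1 —
Births: 2530 × 0.485 = 1227
15–29: 1550 × 0.967 = 1499
30–44: 1990 × 0.973 = 1936
45–59: 2530 × 0.969 = 2452
60–74: 1540 × 0.956 = 1472
75–89: 1560 × 0.927 = 1446
Population now: 0–14=1227, 15–29=1499, 30–44=1936, 45–59=2452, 60–74=1472, 75–89=1446
— Period 2 —
Births: 1936 × 0.485 = 939
15–29: 1227 × 0.967 = 1187
30–44: 1499 × 0.973 = 1459
45–59: 1936 × 0.969 = 1876
60–74: 2452 × 0.956 = 2344
75–89: 1472 × 0.927 = 1365
Population now: 0–14=939, 15–29=1187, 30–44=1459, 45–59=1876, 60–74=2344, 75–89=1365
Scenario A total after 2 periods: 9170
Scenario B projection —
— Period 1 —
Births: 2530 × 0.535 = 1354
15–29: 1550 × 0.967 = 1499
30–44: 1990 × 0.973 = 1936
45–59: 2530 × 0.969 = 2452
60–74: 1540 × 0.956 = 1472
75–89: 1560 × 0.927 = 1446
Population now: 0–14=1354, 15–29=1499, 30–44=1936, 45–59=2452, 60–74=1472, 75–89=1446
— Period 2 —
Births: 1936 × 0.535 = 1036
15–29: 1354 × 0.967 = 1309
30–44: 1499 × 0.973 = 1459
45–59: 1936 × 0.969 = 1876
60–74: 2452 × 0.956 = 2344
75–89: 1472 × 0.927 = 1365
Population now: 0–14=1036, 15–29=1309, 30–44=1459, 45–59=1876, 60–74=2344, 75–89=1365
Scenario B total after 2 periods: 9389
Difference B − A = 9389 − 9170 = 219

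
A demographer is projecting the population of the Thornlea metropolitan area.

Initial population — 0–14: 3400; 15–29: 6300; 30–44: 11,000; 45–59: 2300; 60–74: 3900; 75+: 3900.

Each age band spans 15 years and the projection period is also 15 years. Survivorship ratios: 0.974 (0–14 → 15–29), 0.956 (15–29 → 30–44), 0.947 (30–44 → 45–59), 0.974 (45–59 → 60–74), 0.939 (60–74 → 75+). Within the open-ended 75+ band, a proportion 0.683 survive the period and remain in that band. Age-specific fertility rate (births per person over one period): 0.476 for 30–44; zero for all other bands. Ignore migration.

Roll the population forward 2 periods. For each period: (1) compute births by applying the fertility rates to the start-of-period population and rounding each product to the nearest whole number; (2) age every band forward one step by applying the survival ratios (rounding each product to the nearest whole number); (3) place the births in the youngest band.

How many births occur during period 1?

5236

— Period 1 —
Births: 11000 × 0.476 = 5236
15–29: 3400 × 0.974 = 3312
30–44: 6300 × 0.956 = 6023
45–59: 11000 × 0.947 = 10417
60–74: 2300 × 0.974 = 2240
75+: 3900 × 0.939 + 3900 × 0.683 = 3662 + 2664 = 6326
End of period: [5236, 3312, 6023, 10417, 2240, 6326]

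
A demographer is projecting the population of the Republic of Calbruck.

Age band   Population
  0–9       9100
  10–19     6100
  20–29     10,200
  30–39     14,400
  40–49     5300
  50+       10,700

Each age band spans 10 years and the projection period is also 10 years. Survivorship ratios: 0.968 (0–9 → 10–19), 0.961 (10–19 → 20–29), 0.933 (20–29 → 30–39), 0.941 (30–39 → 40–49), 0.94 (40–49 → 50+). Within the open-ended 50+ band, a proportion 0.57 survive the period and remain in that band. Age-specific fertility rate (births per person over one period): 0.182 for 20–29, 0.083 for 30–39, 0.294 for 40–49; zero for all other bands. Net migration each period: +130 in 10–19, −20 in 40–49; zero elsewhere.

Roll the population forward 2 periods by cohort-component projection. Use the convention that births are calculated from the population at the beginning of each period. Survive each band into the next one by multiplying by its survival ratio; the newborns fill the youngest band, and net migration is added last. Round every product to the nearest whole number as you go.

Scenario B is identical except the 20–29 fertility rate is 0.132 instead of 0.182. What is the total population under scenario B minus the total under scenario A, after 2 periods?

-787

(Bands numbered youngest = 1 to oldest = 6.)
— Period 1 —
Births: 10200 * 0.182 = 1856  |  14400 * 0.083 = 1195  |  5300 * 0.294 = 1558 → total 4609
Band 2: 9100 * 0.968 = 8809
Band 3: 6100 * 0.961 = 5862
Band 4: 10200 * 0.933 = 9517
Band 5: 14400 * 0.941 = 13550
Band 6: 5300 * 0.94 + 10700 * 0.57 = 4982 + 6099 = 11081
Net migration: Band 2 + 130 → 8939; Band 5 − 20 → 13530
→ [4609, 8939, 5862, 9517, 13530, 11081]
— Period 2 —
Births: 5862 * 0.182 = 1067  |  9517 * 0.083 = 790  |  13530 * 0.294 = 3978 → total 5835
Band 2: 4609 * 0.968 = 4462
Band 3: 8939 * 0.961 = 8590
Band 4: 5862 * 0.933 = 5469
Band 5: 9517 * 0.941 = 8955
Band 6: 13530 * 0.94 + 11081 * 0.57 = 12718 + 6316 = 19034
Net migration: Band 2 + 130 → 4592; Band 5 − 20 → 8935
→ [5835, 4592, 8590, 5469, 8935, 19034]
Scenario A total after 2 periods: 52455
Scenario B projection —
— Period 1 —
Births: 10200 * 0.132 = 1346  |  14400 * 0.083 = 1195  |  5300 * 0.294 = 1558 → total 4099
Band 2: 9100 * 0.968 = 8809
Band 3: 6100 * 0.961 = 5862
Band 4: 10200 * 0.933 = 9517
Band 5: 14400 * 0.941 = 13550
Band 6: 5300 * 0.94 + 10700 * 0.57 = 4982 + 6099 = 11081
Net migration: Band 2 + 130 → 8939; Band 5 − 20 → 13530
→ [4099, 8939, 5862, 9517, 13530, 11081]
— Period 2 —
Births: 5862 * 0.132 = 774  |  9517 * 0.083 = 790  |  13530 * 0.294 = 3978 → total 5542
Band 2: 4099 * 0.968 = 3968
Band 3: 8939 * 0.961 = 8590
Band 4: 5862 * 0.933 = 5469
Band 5: 9517 * 0.941 = 8955
Band 6: 13530 * 0.94 + 11081 * 0.57 = 12718 + 6316 = 19034
Net migration: Band 2 + 130 → 4098; Band 5 − 20 → 8935
→ [5542, 4098, 8590, 5469, 8935, 19034]
Scenario B total after 2 periods: 51668
Difference B − A = 51668 − 52455 = -787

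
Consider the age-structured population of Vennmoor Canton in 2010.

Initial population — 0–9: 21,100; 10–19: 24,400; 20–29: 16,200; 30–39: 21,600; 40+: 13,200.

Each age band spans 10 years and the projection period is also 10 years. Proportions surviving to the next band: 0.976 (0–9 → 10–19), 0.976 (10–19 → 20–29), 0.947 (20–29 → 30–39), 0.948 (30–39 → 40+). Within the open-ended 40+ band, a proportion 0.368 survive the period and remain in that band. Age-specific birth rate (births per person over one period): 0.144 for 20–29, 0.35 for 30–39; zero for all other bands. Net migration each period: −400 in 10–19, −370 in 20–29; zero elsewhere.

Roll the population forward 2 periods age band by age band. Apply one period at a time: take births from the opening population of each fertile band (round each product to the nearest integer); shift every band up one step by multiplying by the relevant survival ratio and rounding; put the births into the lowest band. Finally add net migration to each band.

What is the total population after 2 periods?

Numbering the groups 1..5 from youngest to oldest:
[period 1]
Births: 16200 * 0.144 = 2333 ; 21600 * 0.35 = 7560 ⇒ total 9893
Group 2: 21100 * 0.976 = 20594
Group 3: 24400 * 0.976 = 23814
Group 4: 16200 * 0.947 = 15341
Group 5: 21600 * 0.948 + 13200 * 0.368 = 20477 + 4858 = 25335
Net migration: Group 2 − 400 → 20194; Group 3 − 370 → 23444
Population now: 0–9=9893, 10–19=20194, 20–29=23444, 30–39=15341, 40+=25335
[period 2]
Births: 23444 * 0.144 = 3376 ; 15341 * 0.35 = 5369 ⇒ total 8745
Group 2: 9893 * 0.976 = 9656
Group 3: 20194 * 0.976 = 19709
Group 4: 23444 * 0.947 = 22201
Group 5: 15341 * 0.948 + 25335 * 0.368 = 14543 + 9323 = 23866
Net migration: Group 2 − 400 → 9256; Group 3 − 370 → 19339
Population now: 0–9=8745, 10–19=9256, 20–29=19339, 30–39=22201, 40+=23866
Total after period 2: 8745 + 9256 + 19339 + 22201 + 23866 = 83407

83407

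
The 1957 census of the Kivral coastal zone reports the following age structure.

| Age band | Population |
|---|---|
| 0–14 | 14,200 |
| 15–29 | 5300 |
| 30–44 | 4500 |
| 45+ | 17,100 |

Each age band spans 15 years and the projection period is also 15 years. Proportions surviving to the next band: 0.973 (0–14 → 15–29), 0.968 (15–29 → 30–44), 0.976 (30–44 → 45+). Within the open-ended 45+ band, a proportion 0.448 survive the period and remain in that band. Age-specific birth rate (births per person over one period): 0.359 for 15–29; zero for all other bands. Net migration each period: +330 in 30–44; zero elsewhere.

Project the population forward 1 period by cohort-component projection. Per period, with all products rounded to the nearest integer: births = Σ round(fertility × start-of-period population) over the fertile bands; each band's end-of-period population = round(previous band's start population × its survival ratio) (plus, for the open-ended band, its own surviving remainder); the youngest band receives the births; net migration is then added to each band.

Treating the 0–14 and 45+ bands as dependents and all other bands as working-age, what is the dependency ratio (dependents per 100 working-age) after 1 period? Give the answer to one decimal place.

Call the groups 1 to 4, youngest first.
[period 1]
Births: 5300 × 0.359 = 1903
Group 2: 14200 × 0.973 = 13817
Group 3: 5300 × 0.968 = 5130
Group 4: 4500 × 0.976 + 17100 × 0.448 = 4392 + 7661 = 12053
Net migration: Group 3 + 330 → 5460
End of period: [1903, 13817, 5460, 12053]
Dependents (band 0–14 + band 45+) = 1903 + 12053 = 13956; working-age = 19277; ratio = 13956/19277 × 100 = 72.4

72.4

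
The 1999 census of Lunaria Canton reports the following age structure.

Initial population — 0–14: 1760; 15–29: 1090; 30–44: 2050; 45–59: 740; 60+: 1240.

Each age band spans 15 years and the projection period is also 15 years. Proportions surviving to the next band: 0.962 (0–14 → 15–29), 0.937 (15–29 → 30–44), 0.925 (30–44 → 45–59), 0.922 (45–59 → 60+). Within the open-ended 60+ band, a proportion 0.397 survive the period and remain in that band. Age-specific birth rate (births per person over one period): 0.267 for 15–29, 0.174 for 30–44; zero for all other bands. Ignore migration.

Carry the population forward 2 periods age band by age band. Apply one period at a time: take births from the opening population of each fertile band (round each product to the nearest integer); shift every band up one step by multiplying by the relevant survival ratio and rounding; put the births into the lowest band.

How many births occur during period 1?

648

[period 1]
Births: 1090 × 0.267 = 291 ; 2050 × 0.174 = 357 → 648
15–29: 1760 × 0.962 = 1693
30–44: 1090 × 0.937 = 1021
45–59: 2050 × 0.925 = 1896
60+: 740 × 0.922 + 1240 × 0.397 = 682 + 492 = 1174
Population now: 0–14=648, 15–29=1693, 30–44=1021, 45–59=1896, 60+=1174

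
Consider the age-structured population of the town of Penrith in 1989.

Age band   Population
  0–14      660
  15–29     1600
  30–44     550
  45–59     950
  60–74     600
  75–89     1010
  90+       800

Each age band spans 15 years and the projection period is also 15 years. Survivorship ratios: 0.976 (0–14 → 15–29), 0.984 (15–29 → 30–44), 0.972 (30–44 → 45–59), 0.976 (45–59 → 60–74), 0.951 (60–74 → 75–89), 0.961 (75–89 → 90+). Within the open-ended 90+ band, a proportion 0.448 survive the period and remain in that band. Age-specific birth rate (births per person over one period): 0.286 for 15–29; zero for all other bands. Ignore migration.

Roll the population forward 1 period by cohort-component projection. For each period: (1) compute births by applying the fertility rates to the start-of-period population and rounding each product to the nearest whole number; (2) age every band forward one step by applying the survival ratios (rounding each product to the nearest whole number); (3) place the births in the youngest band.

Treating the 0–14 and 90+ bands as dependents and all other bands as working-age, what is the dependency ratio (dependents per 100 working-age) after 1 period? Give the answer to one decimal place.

Period 1.
Births: 1600 * 0.286 = 458
15–29: 660 * 0.976 = 644
30–44: 1600 * 0.984 = 1574
45–59: 550 * 0.972 = 535
60–74: 950 * 0.976 = 927
75–89: 600 * 0.951 = 571
90+: 1010 * 0.961 + 800 * 0.448 = 971 + 358 = 1329
Population now: 0–14=458, 15–29=644, 30–44=1574, 45–59=535, 60–74=927, 75–89=571, 90+=1329
Dependents (band 0–14 + band 90+) = 458 + 1329 = 1787; working-age = 4251; ratio = 1787/4251 × 100 = 42.0

42.0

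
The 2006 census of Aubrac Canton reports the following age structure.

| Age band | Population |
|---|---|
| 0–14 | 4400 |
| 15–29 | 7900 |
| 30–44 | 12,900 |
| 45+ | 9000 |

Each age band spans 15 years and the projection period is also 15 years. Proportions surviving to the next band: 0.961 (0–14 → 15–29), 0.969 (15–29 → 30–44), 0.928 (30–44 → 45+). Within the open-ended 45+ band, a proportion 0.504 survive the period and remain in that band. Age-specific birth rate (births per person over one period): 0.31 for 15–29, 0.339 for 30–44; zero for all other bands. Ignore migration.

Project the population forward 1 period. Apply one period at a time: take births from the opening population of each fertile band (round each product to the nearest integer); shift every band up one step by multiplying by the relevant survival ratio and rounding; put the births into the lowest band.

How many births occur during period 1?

Call the bands 1 to 4, youngest first.
[period 1]
Births: 7900 × 0.31 = 2449 ; 12900 × 0.339 = 4373 — total 6822
Band 2: 4400 × 0.961 = 4228
Band 3: 7900 × 0.969 = 7655
Band 4: 12900 × 0.928 + 9000 × 0.504 = 11971 + 4536 = 16507
End of period: [6822, 4228, 7655, 16507]

6822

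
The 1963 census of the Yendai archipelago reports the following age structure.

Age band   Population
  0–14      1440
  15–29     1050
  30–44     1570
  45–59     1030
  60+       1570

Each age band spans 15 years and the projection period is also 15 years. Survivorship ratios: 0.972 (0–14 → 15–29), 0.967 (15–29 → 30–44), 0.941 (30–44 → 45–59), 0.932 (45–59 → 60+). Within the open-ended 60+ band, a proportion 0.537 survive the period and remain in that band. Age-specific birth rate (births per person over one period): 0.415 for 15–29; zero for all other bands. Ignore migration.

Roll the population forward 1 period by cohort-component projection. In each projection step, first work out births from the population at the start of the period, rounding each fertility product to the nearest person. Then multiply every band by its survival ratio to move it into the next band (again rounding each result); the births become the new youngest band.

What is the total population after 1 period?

(Bands numbered youngest = 1 to oldest = 5.)
Period 1.
Births: 1050 × 0.415 = 436
Band 2: 1440 × 0.972 = 1400
Band 3: 1050 × 0.967 = 1015
Band 4: 1570 × 0.941 = 1477
Band 5: 1030 × 0.932 + 1570 × 0.537 = 960 + 843 = 1803
→ [436, 1400, 1015, 1477, 1803]
Total after period 1: 436 + 1400 + 1015 + 1477 + 1803 = 6131

6131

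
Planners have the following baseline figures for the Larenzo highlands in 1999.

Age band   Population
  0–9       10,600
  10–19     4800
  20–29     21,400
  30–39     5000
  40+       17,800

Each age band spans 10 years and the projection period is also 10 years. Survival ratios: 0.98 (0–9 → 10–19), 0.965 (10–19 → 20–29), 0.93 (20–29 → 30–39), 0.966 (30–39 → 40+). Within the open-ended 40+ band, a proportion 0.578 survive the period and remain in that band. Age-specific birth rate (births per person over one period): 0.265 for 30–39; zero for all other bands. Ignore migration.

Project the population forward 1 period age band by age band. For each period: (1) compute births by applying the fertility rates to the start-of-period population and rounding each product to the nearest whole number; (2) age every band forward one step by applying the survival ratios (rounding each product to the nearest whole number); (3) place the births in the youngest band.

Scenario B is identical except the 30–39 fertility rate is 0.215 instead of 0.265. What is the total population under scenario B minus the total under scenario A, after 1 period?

(Groups numbered youngest = 1 to oldest = 5.)
Period 1:
Births: 5000 × 0.265 = 1325
Group 2: 10600 × 0.98 = 10388
Group 3: 4800 × 0.965 = 4632
Group 4: 21400 × 0.93 = 19902
Group 5: 5000 × 0.966 + 17800 × 0.578 = 4830 + 10288 = 15118
End of period: [1325, 10388, 4632, 19902, 15118]
Scenario A total after 1 period: 51365
Scenario B projection —
Period 1:
Births: 5000 × 0.215 = 1075
Group 2: 10600 × 0.98 = 10388
Group 3: 4800 × 0.965 = 4632
Group 4: 21400 × 0.93 = 19902
Group 5: 5000 × 0.966 + 17800 × 0.578 = 4830 + 10288 = 15118
End of period: [1075, 10388, 4632, 19902, 15118]
Scenario B total after 1 period: 51115
Difference B − A = 51115 − 51365 = -250

-250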